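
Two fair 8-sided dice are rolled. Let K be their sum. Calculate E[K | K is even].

P(K is even) = 1/2.
Σ over the event: 2·1/64 + 4·3/64 + 6·5/64 + 8·7/64 + 10·7/64 + 12·5/64 + 14·3/64 + 16·1/64 = 9/2.
E[K | K is even] = (9/2) / (1/2) = 9.

9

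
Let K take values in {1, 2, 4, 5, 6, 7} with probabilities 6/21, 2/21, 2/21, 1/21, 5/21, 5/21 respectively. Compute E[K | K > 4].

70/11

P(K > 4) = 11/21.
Σ over the event: 5·1/21 + 6·5/21 + 7·5/21 = 10/3.
E[K | K > 4] = (10/3) / (11/21) = 70/11.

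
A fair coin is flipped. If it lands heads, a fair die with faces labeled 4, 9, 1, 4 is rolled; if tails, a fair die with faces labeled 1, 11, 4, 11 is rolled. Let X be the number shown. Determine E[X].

E[X | heads] = (4+9+1+4)/4 = 9/2.
E[X | tails] = (1+11+4+11)/4 = 27/4.
By the law of total expectation,
E[X] = (1/2)·(9/2) + (1/2)·(27/4) = 45/8.

45/8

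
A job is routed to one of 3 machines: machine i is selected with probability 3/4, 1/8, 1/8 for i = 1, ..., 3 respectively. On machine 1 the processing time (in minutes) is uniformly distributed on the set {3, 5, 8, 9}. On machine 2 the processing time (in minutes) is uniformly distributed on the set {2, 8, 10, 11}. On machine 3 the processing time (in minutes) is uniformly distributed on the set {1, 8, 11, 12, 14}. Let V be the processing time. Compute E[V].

1089/160

E[V | machine 1] = (3+5+8+9)/4 = 25/4.
E[V | machine 2] = (2+8+10+11)/4 = 31/4.
E[V | machine 3] = (1+8+11+12+14)/5 = 46/5.
E[V] = (3/4)·(25/4) + (1/8)·(31/4) + (1/8)·(46/5) = 1089/160.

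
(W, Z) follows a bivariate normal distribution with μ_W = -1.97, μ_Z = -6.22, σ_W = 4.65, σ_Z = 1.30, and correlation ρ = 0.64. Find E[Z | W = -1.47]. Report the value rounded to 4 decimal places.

The regression of Z on W has slope ρ·σ_Z/σ_W and passes through (μ_W, μ_Z).
E[Z | W=-1.47] = -6.22 + (0.64)·(1.30/4.65)·(-1.47 − (-1.97)) = -6.22 + (0.17892)·(0.5) = -6.1305.

-6.1305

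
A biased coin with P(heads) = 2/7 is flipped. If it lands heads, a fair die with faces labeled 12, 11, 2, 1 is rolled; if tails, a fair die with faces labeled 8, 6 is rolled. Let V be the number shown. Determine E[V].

48/7

E[V | heads] = (12+11+2+1)/4 = 13/2.
E[V | tails] = (8+6)/2 = 7.
By the law of total expectation,
E[V] = (2/7)·(13/2) + (5/7)·(7) = 48/7.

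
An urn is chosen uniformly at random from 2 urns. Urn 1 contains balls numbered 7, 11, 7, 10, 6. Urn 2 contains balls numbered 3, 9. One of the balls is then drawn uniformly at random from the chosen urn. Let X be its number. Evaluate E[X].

E[X | urn 1] = (7+11+7+10+6)/5 = 41/5.
E[X | urn 2] = (3+9)/2 = 6.
E[X] = (1/2)·(41/5) + (1/2)·(6) = 71/10.

71/10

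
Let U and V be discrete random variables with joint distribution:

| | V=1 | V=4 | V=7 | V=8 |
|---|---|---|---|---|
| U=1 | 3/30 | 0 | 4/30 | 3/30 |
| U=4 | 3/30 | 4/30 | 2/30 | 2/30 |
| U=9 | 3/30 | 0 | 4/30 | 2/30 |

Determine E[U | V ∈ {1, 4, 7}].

P(V ∈ {1, 4, 7}) = 23/30.
Summing U·P(U=x,V=y) over the conditioning event gives 53/15.
E[U | V ∈ {1, 4, 7}] = (53/15) / (23/30) = 106/23.

106/23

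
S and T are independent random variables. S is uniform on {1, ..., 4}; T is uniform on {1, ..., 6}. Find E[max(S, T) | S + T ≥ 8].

Outcomes with S + T ≥ 8: (2,6), (3,5), (3,6), (4,4), (4,5), (4,6), each with probability 1/24.
E[max(S, T) | S + T ≥ 8] = (6 + 5 + 6 + 4 + 5 + 6) / 6 = 16/3.

16/3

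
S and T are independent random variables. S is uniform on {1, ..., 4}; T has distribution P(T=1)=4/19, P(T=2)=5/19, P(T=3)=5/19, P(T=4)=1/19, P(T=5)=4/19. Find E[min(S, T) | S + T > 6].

P(S + T > 6) = 1/4.
Summing min(S,T)·P(x,y) over outcomes with S + T > 6 gives 29/38.
E[min(S, T) | S + T > 6] = (29/38) / (1/4) = 58/19.

58/19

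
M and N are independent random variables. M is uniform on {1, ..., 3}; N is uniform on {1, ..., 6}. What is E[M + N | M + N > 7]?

P(M + N > 7) = 1/6.
Summing (M+N)·P(x,y) over outcomes with M + N > 7 gives 25/18.
E[M + N | M + N > 7] = (25/18) / (1/6) = 25/3.

25/3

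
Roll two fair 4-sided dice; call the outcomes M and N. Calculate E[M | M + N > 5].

10/3

P(M + N > 5) = 3/8.
Summing M·P(x,y) over outcomes with M + N > 5 gives 5/4.
E[M | M + N > 5] = (5/4) / (3/8) = 10/3.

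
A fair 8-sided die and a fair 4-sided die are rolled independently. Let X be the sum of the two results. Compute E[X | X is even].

P(X is even) = 1/2.
Σ over the event: 2·1/32 + 4·3/32 + 6·1/8 + 8·1/8 + 10·3/32 + 12·1/32 = 7/2.
E[X | X is even] = (7/2) / (1/2) = 7.

7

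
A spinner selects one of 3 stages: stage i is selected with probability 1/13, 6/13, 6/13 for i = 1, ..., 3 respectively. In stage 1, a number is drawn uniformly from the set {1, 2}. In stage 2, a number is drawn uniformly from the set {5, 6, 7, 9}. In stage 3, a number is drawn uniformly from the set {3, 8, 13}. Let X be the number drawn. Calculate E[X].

E[X | stage 1] = (1+2)/2 = 3/2.
E[X | stage 2] = (5+6+7+9)/4 = 27/4.
E[X | stage 3] = (3+8+13)/3 = 8.
By the law of total expectation,
E[X] = (1/13)·(3/2) + (6/13)·(27/4) + (6/13)·(8) = 90/13.

90/13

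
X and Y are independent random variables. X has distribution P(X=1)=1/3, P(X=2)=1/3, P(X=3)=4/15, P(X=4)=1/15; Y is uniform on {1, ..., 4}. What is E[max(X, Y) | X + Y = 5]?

17/5

P(X + Y = 5) = 1/4.
Summing max(X,Y)·P(x,y) over outcomes with X + Y = 5 gives 17/20.
E[max(X, Y) | X + Y = 5] = (17/20) / (1/4) = 17/5.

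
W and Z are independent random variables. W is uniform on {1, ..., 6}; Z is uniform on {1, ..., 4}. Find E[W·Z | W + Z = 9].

19

Outcomes with W + Z = 9: (5,4), (6,3), each with probability 1/24.
E[W·Z | W + Z = 9] = (20 + 18) / 2 = 19.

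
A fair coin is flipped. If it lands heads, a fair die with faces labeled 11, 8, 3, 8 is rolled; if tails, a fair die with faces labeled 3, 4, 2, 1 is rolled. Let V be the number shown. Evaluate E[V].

E[V | heads] = (11+8+3+8)/4 = 15/2.
E[V | tails] = (3+4+2+1)/4 = 5/2.
By the law of total expectation,
E[V] = (1/2)·(15/2) + (1/2)·(5/2) = 5.

5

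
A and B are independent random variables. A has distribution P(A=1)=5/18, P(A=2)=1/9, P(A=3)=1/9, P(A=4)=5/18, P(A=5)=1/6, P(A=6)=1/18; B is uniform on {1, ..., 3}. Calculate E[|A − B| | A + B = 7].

P(A + B = 7) = 1/6.
Summing |A−B|·P(x,y) over outcomes with A + B = 7 gives 19/54.
E[|A − B| | A + B = 7] = (19/54) / (1/6) = 19/9.

19/9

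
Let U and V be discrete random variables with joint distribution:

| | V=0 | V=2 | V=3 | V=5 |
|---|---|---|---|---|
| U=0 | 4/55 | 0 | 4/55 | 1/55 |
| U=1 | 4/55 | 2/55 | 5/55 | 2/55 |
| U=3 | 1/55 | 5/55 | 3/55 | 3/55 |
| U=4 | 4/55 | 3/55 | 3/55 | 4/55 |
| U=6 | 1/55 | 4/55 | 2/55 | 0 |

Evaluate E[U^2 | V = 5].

93/10

P(V = 5) = 2/11.
Σ U^2·P over the event = 0·(1/55) + 1·(2/55) + 9·(3/55) + 16·(4/55) = 93/55.
E[U^2 | V = 5] = (93/55) / (2/11) = 93/10.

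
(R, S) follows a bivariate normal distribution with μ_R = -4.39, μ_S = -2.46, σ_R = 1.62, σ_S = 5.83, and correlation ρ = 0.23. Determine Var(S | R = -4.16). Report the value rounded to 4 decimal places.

32.1909

For a bivariate normal, Var(S | R=x) = σ_S²(1 − ρ²).
Var(S | R=-4.16) = (5.83)²·(1 − (0.23)²) = 33.9889·0.9471 = 32.1909.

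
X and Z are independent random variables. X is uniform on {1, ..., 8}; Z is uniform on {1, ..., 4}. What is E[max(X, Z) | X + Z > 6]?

37/6

P(X + Z > 6) = 9/16.
Summing max(X,Z)·P(x,y) over outcomes with X + Z > 6 gives 111/32.
E[max(X, Z) | X + Z > 6] = (111/32) / (9/16) = 37/6.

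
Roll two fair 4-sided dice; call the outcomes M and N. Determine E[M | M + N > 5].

10/3

Outcomes with M + N > 5: (2,4), (3,3), (3,4), (4,2), (4,3), (4,4), each with probability 1/16.
E[M | M + N > 5] = (2 + 3 + 3 + 4 + 4 + 4) / 6 = 10/3.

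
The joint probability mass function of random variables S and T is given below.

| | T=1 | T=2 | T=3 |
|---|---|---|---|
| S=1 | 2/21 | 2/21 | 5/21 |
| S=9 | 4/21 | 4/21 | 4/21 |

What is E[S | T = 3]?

P(T = 3) = 3/7.
Σ S·P over the event = 1·(5/21) + 9·(4/21) = 41/21.
E[S | T = 3] = (41/21) / (3/7) = 41/9.

41/9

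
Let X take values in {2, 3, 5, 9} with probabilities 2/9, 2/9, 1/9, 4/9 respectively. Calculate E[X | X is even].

P(X is even) = 2/9.
Σ over the event: 2·2/9 = 4/9.
E[X | X is even] = (4/9) / (2/9) = 2.

2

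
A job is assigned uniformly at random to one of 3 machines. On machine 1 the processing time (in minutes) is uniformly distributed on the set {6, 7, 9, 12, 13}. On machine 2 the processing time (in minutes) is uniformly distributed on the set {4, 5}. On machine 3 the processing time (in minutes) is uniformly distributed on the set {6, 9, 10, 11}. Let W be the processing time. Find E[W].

E[W | machine 1] = (6+7+9+12+13)/5 = 47/5.
E[W | machine 2] = (4+5)/2 = 9/2.
E[W | machine 3] = (6+9+10+11)/4 = 9.
E[W] = (1/3)·(47/5) + (1/3)·(9/2) + (1/3)·(9) = 229/30.

229/30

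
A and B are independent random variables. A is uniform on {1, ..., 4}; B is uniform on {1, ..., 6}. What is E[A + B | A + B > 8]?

P(A + B > 8) = 1/8.
Summing (A+B)·P(x,y) over outcomes with A + B > 8 gives 7/6.
E[A + B | A + B > 8] = (7/6) / (1/8) = 28/3.

28/3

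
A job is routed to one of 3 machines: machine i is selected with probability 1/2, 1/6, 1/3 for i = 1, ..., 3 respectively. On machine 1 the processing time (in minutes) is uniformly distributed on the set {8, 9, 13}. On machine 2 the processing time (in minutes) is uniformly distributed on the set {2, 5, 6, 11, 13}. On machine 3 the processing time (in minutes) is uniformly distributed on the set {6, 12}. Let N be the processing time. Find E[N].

E[N | machine 1] = (8+9+13)/3 = 10.
E[N | machine 2] = (2+5+6+11+13)/5 = 37/5.
E[N | machine 3] = (6+12)/2 = 9.
E[N] = (1/2)·(10) + (1/6)·(37/5) + (1/3)·(9) = 277/30.

277/30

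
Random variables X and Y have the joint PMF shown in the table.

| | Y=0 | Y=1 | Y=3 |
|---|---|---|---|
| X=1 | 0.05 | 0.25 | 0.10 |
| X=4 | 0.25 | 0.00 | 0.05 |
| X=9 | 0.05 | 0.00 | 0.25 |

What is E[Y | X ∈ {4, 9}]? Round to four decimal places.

1.5000

P(X ∈ {4, 9}) = 0.60.
Σ Y·P over the event = 0·(0.25) + 3·(0.05) + 0·(0.05) + 3·(0.25) = 0.90.
E[Y | X ∈ {4, 9}] = (0.90) / (0.60) = 1.5000.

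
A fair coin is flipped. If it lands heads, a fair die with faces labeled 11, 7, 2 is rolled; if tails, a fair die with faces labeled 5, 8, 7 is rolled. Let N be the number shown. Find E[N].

E[N | heads] = (11+7+2)/3 = 20/3.
E[N | tails] = (5+8+7)/3 = 20/3.
E[N] = (1/2)·(20/3) + (1/2)·(20/3) = 20/3.

20/3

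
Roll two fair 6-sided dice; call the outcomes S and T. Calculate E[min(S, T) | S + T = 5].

Outcomes with S + T = 5: (1,4), (2,3), (3,2), (4,1), each with probability 1/36.
E[min(S, T) | S + T = 5] = (1 + 2 + 2 + 1) / 4 = 3/2.

3/2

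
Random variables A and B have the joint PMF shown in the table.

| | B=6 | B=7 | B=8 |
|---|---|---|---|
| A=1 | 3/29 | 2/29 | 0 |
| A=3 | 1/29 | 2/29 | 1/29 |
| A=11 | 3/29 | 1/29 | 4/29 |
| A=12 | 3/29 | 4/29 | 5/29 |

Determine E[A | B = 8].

P(B = 8) = 10/29.
Σ A·P over the event = 3·(1/29) + 11·(4/29) + 12·(5/29) = 107/29.
E[A | B = 8] = (107/29) / (10/29) = 107/10.

107/10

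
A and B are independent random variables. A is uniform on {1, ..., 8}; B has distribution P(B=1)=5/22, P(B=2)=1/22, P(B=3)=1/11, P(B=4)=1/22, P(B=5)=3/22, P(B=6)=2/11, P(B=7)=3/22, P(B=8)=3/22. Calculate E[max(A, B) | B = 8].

P(B = 8) = 3/22.
Summing max(A,B)·P(x,y) over outcomes with B = 8 gives 12/11.
E[max(A, B) | B = 8] = (12/11) / (3/22) = 8.

8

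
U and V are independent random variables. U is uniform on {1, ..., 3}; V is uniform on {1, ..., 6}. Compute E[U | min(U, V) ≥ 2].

5/2

Outcomes with min(U, V) ≥ 2: (2,2), (2,3), (2,4), (2,5), (2,6), (3,2), (3,3), (3,4), (3,5), (3,6), each with probability 1/18.
E[U | min(U, V) ≥ 2] = (2 + 2 + 2 + 2 + 2 + 3 + 3 + 3 + 3 + 3) / 10 = 5/2.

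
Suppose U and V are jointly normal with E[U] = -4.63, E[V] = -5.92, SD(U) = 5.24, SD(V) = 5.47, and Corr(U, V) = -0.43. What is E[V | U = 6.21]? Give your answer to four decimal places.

The regression of V on U has slope ρ·σ_V/σ_U and passes through (μ_U, μ_V).
E[V | U=6.21] = -5.92 + (-0.43)·(5.47/5.24)·(6.21 − (-4.63)) = -5.92 + (-0.44887)·(10.84) = -10.7858.

-10.7858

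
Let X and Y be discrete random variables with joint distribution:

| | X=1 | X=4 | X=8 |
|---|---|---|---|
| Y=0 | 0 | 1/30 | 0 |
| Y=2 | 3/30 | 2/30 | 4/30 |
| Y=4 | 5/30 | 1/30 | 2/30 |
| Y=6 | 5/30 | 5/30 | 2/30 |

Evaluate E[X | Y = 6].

P(Y = 6) = 2/5.
Σ X·P over the event = 1·(5/30) + 4·(5/30) + 8·(2/30) = 41/30.
E[X | Y = 6] = (41/30) / (2/5) = 41/12.

41/12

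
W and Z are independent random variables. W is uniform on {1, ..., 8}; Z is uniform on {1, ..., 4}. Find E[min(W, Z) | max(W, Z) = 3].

Outcomes with max(W, Z) = 3: (1,3), (2,3), (3,1), (3,2), (3,3), each with probability 1/32.
E[min(W, Z) | max(W, Z) = 3] = (1 + 2 + 1 + 2 + 3) / 5 = 9/5.

9/5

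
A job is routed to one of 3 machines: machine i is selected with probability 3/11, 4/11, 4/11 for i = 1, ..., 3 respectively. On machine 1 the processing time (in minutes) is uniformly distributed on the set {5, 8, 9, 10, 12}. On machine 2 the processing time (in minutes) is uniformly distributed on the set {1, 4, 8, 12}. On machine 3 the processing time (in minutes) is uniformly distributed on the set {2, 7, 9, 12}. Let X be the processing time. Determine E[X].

37/5

E[X | machine 1] = (5+8+9+10+12)/5 = 44/5.
E[X | machine 2] = (1+4+8+12)/4 = 25/4.
E[X | machine 3] = (2+7+9+12)/4 = 15/2.
E[X] = (3/11)·(44/5) + (4/11)·(25/4) + (4/11)·(15/2) = 37/5.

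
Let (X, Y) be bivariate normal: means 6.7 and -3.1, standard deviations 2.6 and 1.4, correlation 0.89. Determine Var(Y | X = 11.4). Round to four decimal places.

Var(Y | X=x) = (1 − ρ²)·σ_Y².
Var(Y | X=11.4) = (1.4)²·(1 − (0.89)²) = 1.96·0.2079 = 0.4075.

0.4075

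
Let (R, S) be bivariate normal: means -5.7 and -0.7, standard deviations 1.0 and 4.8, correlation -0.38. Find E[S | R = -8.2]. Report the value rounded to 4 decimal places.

3.8600

The regression of S on R has slope ρ·σ_S/σ_R and passes through (μ_R, μ_S).
E[S | R=-8.2] = -0.7 + (-0.38)·(4.8/1.0)·(-8.2 − (-5.7)) = -0.7 + (-1.824)·(-2.5) = 3.8600.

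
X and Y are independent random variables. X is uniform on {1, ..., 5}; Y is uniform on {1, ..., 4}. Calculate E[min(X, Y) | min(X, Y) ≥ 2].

P(min(X, Y) ≥ 2) = 3/5.
Summing min(X,Y)·P(x,y) over outcomes with min(X, Y) ≥ 2 gives 8/5.
E[min(X, Y) | min(X, Y) ≥ 2] = (8/5) / (3/5) = 8/3.

8/3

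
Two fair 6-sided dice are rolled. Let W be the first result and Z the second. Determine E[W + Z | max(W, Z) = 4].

P(max(W, Z) = 4) = 7/36.
Summing (W+Z)·P(x,y) over outcomes with max(W, Z) = 4 gives 11/9.
E[W + Z | max(W, Z) = 4] = (11/9) / (7/36) = 44/7.

44/7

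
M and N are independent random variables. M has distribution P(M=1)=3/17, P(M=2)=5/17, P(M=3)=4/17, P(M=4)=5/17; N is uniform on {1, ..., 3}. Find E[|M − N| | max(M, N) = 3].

23/20

P(max(M, N) = 3) = 20/51.
Summing |M−N|·P(x,y) over outcomes with max(M, N) = 3 gives 23/51.
E[|M − N| | max(M, N) = 3] = (23/51) / (20/51) = 23/20.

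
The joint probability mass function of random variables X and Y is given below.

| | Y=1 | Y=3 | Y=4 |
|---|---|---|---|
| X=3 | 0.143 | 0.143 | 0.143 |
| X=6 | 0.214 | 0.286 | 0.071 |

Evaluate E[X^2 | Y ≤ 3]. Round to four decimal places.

P(Y ≤ 3) = 0.786.
Σ X^2·P over the event = 9·(0.143) + 9·(0.143) + 36·(0.214) + 36·(0.286) = 20.574.
E[X^2 | Y ≤ 3] = (20.574) / (0.786) = 26.1756.

26.1756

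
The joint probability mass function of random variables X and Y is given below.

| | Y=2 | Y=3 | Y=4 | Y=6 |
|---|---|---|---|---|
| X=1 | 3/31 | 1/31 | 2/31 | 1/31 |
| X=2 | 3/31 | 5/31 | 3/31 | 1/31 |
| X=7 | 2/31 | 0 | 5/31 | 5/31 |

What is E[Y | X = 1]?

P(X = 1) = 7/31.
Σ Y·P over the event = 2·(3/31) + 3·(1/31) + 4·(2/31) + 6·(1/31) = 23/31.
E[Y | X = 1] = (23/31) / (7/31) = 23/7.

23/7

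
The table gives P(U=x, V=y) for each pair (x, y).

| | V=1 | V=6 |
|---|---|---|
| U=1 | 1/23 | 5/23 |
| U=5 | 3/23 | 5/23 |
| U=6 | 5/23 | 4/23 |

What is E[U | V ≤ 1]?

P(V ≤ 1) = 9/23.
Σ U·P over the event = 1·(1/23) + 5·(3/23) + 6·(5/23) = 2.
E[U | V ≤ 1] = (2) / (9/23) = 46/9.

46/9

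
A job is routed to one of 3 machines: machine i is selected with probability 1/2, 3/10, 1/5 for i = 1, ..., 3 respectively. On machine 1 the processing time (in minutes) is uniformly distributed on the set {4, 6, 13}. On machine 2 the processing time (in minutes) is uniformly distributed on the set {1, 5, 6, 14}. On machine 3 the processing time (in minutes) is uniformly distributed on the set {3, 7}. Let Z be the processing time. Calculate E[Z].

407/60

E[Z | machine 1] = (4+6+13)/3 = 23/3.
E[Z | machine 2] = (1+5+6+14)/4 = 13/2.
E[Z | machine 3] = (3+7)/2 = 5.
E[Z] = (1/2)·(23/3) + (3/10)·(13/2) + (1/5)·(5) = 407/60.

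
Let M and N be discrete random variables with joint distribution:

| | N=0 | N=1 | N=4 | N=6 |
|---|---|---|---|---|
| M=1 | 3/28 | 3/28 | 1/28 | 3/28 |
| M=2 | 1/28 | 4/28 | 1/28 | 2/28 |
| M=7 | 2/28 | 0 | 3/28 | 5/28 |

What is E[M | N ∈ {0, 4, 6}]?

85/21

P(N ∈ {0, 4, 6}) = 3/4.
Summing M·P(M=x,N=y) over the conditioning event gives 85/28.
E[M | N ∈ {0, 4, 6}] = (85/28) / (3/4) = 85/21.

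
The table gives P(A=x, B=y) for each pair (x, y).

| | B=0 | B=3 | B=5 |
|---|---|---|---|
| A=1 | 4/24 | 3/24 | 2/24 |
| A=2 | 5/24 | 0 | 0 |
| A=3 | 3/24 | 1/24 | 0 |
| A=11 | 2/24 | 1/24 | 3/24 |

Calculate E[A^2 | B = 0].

293/14

P(B = 0) = 7/12.
Σ A^2·P over the event = 1·(4/24) + 4·(5/24) + 9·(3/24) + 121·(2/24) = 293/24.
E[A^2 | B = 0] = (293/24) / (7/12) = 293/14.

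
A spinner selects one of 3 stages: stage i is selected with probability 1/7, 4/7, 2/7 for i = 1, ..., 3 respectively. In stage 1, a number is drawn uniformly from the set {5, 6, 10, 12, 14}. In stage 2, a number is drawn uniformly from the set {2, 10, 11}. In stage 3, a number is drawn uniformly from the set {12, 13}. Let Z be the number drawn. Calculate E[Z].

976/105

E[Z | stage 1] = (5+6+10+12+14)/5 = 47/5.
E[Z | stage 2] = (2+10+11)/3 = 23/3.
E[Z | stage 3] = (12+13)/2 = 25/2.
E[Z] = (1/7)·(47/5) + (4/7)·(23/3) + (2/7)·(25/2) = 976/105.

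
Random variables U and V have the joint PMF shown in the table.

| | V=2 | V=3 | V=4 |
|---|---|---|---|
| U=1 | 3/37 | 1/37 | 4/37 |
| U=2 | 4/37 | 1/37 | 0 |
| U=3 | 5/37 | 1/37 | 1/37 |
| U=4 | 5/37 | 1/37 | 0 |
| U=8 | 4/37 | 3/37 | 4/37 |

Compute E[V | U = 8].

P(U = 8) = 11/37.
Σ V·P over the event = 2·(4/37) + 3·(3/37) + 4·(4/37) = 33/37.
E[V | U = 8] = (33/37) / (11/37) = 3.

3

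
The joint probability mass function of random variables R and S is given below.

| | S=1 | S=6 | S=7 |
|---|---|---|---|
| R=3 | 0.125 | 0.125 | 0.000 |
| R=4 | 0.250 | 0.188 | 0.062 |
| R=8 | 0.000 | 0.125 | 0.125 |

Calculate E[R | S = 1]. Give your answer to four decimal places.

P(S = 1) = 0.375.
Σ R·P over the event = 3·(0.125) + 4·(0.250) = 1.375.
E[R | S = 1] = (1.375) / (0.375) = 3.6667.

3.6667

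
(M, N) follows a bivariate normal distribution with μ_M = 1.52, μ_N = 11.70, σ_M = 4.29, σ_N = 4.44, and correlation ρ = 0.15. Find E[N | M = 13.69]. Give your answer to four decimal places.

13.5893

The regression of N on M has slope ρ·σ_N/σ_M and passes through (μ_M, μ_N).
E[N | M=13.69] = 11.70 + (0.15)·(4.44/4.29)·(13.69 − (1.52)) = 11.70 + (0.15524)·(12.17) = 13.5893.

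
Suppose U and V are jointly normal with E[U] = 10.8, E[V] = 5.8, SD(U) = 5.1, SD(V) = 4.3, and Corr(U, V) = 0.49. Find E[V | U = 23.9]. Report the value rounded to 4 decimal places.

11.2121

For a bivariate normal, E[V | U=x] = μ_V + ρ·(σ_V/σ_U)·(x − μ_U).
E[V | U=23.9] = 5.8 + (0.49)·(4.3/5.1)·(23.9 − (10.8)) = 5.8 + (0.41314)·(13.1) = 11.2121.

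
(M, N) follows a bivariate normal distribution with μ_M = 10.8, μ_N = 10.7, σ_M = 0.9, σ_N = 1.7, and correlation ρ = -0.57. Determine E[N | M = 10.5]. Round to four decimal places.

11.0230

E[N | M=x] = μ_N + ρ(σ_N/σ_M)(x − μ_M) for jointly normal variables.
E[N | M=10.5] = 10.7 + (-0.57)·(1.7/0.9)·(10.5 − (10.8)) = 10.7 + (-1.0767)·(-0.3) = 11.0230.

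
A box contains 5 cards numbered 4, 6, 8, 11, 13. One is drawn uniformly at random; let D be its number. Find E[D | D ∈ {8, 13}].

21/2

P(D ∈ {8, 13}) = 2/5.
Σ over the event: 8·1/5 + 13·1/5 = 21/5.
E[D | D ∈ {8, 13}] = (21/5) / (2/5) = 21/2.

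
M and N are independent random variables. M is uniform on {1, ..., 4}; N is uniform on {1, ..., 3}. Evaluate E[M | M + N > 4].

10/3

Outcomes with M + N > 4: (2,3), (3,2), (3,3), (4,1), (4,2), (4,3), each with probability 1/12.
E[M | M + N > 4] = (2 + 3 + 3 + 4 + 4 + 4) / 6 = 10/3.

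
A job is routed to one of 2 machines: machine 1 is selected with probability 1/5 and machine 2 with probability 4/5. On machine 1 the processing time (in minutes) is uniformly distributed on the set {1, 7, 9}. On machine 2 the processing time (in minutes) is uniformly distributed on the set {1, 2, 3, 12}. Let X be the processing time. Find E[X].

71/15

E[X | machine 1] = (1+7+9)/3 = 17/3.
E[X | machine 2] = (1+2+3+12)/4 = 9/2.
By the law of total expectation,
E[X] = (1/5)·(17/3) + (4/5)·(9/2) = 71/15.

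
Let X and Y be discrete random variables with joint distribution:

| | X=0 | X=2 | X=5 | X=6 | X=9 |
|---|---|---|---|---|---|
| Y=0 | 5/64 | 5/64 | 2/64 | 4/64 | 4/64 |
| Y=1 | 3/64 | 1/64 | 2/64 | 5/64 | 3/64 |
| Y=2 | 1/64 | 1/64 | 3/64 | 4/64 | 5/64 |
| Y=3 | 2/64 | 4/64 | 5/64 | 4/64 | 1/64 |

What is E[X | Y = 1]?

69/14

P(Y = 1) = 7/32.
Σ X·P over the event = 0·(3/64) + 2·(1/64) + 5·(2/64) + 6·(5/64) + 9·(3/64) = 69/64.
E[X | Y = 1] = (69/64) / (7/32) = 69/14.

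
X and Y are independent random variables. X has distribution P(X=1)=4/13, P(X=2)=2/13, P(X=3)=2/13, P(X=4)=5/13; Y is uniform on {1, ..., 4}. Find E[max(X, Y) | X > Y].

P(X > Y) = 21/52.
Summing max(X,Y)·P(x,y) over outcomes with X > Y gives 19/13.
E[max(X, Y) | X > Y] = (19/13) / (21/52) = 76/21.

76/21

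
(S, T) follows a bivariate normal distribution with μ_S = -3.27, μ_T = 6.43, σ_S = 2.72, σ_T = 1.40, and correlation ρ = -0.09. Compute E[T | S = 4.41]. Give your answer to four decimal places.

6.0742

For a bivariate normal, E[T | S=x] = μ_T + ρ·(σ_T/σ_S)·(x − μ_S).
E[T | S=4.41] = 6.43 + (-0.09)·(1.40/2.72)·(4.41 − (-3.27)) = 6.43 + (-0.046324)·(7.68) = 6.0742.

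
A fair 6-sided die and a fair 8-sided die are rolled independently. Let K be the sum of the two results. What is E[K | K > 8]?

P(K > 8) = 7/16.
Σ over the event: 9·1/8 + 10·5/48 + 11·1/12 + 12·1/16 + 13·1/24 + 14·1/48 = 14/3.
E[K | K > 8] = (14/3) / (7/16) = 32/3.

32/3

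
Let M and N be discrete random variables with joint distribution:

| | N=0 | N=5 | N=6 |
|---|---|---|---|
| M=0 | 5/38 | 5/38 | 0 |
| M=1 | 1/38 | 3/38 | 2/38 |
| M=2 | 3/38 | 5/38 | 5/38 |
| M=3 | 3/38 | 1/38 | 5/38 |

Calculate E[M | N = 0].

P(N = 0) = 6/19.
Σ M·P over the event = 0·(5/38) + 1·(1/38) + 2·(3/38) + 3·(3/38) = 8/19.
E[M | N = 0] = (8/19) / (6/19) = 4/3.

4/3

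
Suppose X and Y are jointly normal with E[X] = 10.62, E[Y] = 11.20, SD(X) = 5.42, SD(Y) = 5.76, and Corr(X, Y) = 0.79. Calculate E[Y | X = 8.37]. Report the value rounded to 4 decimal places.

For a bivariate normal, E[Y | X=x] = μ_Y + ρ·(σ_Y/σ_X)·(x − μ_X).
E[Y | X=8.37] = 11.20 + (0.79)·(5.76/5.42)·(8.37 − (10.62)) = 11.20 + (0.83956)·(-2.25) = 9.3110.

9.3110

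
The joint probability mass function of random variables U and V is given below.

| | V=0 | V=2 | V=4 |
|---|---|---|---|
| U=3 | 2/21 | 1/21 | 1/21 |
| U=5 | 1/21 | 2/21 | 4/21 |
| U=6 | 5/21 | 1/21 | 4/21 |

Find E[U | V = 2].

P(V = 2) = 4/21.
Σ U·P over the event = 3·(1/21) + 5·(2/21) + 6·(1/21) = 19/21.
E[U | V = 2] = (19/21) / (4/21) = 19/4.

19/4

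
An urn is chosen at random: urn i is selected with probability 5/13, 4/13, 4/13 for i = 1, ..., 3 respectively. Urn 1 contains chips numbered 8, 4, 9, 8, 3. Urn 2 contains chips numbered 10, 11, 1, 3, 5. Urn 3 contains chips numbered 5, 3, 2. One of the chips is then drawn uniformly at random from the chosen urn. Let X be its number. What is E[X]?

16/3

E[X | urn 1] = (8+4+9+8+3)/5 = 32/5.
E[X | urn 2] = (10+11+1+3+5)/5 = 6.
E[X | urn 3] = (5+3+2)/3 = 10/3.
By the law of total expectation,
E[X] = (5/13)·(32/5) + (4/13)·(6) + (4/13)·(10/3) = 16/3.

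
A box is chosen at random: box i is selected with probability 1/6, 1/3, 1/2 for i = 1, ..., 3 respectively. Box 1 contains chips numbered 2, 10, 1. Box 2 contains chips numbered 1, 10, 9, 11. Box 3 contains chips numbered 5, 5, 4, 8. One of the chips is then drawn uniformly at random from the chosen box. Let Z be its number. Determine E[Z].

109/18

E[Z | box 1] = (2+10+1)/3 = 13/3.
E[Z | box 2] = (1+10+9+11)/4 = 31/4.
E[Z | box 3] = (5+5+4+8)/4 = 11/2.
E[Z] = (1/6)·(13/3) + (1/3)·(31/4) + (1/2)·(11/2) = 109/18.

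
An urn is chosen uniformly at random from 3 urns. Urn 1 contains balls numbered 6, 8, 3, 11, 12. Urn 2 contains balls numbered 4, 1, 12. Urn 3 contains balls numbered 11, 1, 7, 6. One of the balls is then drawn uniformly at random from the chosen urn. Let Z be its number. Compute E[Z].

239/36

E[Z | urn 1] = (6+8+3+11+12)/5 = 8.
E[Z | urn 2] = (4+1+12)/3 = 17/3.
E[Z | urn 3] = (11+1+7+6)/4 = 25/4.
By the law of total expectation,
E[Z] = (1/3)·(8) + (1/3)·(17/3) + (1/3)·(25/4) = 239/36.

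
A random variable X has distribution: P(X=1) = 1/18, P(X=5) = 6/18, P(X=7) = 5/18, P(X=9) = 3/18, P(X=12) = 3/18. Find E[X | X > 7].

P(X > 7) = 1/3.
Σ over the event: 9·1/6 + 12·1/6 = 7/2.
E[X | X > 7] = (7/2) / (1/3) = 21/2.

21/2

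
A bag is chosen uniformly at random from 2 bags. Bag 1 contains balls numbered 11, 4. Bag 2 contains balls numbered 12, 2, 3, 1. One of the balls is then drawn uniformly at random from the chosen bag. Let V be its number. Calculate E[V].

6

E[V | bag 1] = (11+4)/2 = 15/2.
E[V | bag 2] = (12+2+3+1)/4 = 9/2.
By the law of total expectation,
E[V] = (1/2)·(15/2) + (1/2)·(9/2) = 6.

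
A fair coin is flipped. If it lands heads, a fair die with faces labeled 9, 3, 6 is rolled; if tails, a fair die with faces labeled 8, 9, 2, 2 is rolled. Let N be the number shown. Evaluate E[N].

45/8

E[N | heads] = (9+3+6)/3 = 6.
E[N | tails] = (8+9+2+2)/4 = 21/4.
E[N] = (1/2)·(6) + (1/2)·(21/4) = 45/8.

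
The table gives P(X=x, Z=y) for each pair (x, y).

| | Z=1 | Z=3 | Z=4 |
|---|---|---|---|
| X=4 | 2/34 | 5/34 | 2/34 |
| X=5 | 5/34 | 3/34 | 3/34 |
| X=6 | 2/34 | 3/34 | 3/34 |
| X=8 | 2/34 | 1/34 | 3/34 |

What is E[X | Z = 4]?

P(Z = 4) = 11/34.
Summing X·P(X=x,Z=y) over the conditioning event gives 65/34.
E[X | Z = 4] = (65/34) / (11/34) = 65/11.

65/11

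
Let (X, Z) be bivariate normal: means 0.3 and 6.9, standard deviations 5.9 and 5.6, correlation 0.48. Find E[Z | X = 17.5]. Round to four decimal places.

14.7362

E[Z | X=x] = μ_Z + ρ(σ_Z/σ_X)(x − μ_X) for jointly normal variables.
E[Z | X=17.5] = 6.9 + (0.48)·(5.6/5.9)·(17.5 − (0.3)) = 6.9 + (0.455593)·(17.2) = 14.7362.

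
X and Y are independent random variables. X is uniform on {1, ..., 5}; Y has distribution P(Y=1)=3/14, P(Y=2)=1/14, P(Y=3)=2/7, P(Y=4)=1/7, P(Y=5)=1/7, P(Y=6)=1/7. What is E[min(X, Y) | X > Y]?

2

P(X > Y) = 5/14.
Summing min(X,Y)·P(x,y) over outcomes with X > Y gives 5/7.
E[min(X, Y) | X > Y] = (5/7) / (5/14) = 2.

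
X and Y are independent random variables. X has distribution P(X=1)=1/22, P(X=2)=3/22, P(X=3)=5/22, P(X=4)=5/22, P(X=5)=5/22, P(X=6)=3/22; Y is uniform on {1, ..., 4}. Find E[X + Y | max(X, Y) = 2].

24/7

P(max(X, Y) = 2) = 7/88.
Summing (X+Y)·P(x,y) over outcomes with max(X, Y) = 2 gives 3/11.
E[X + Y | max(X, Y) = 2] = (3/11) / (7/88) = 24/7.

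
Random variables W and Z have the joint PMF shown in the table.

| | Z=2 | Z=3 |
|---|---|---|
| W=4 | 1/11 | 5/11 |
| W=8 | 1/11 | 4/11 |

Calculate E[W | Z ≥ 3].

52/9

P(Z ≥ 3) = 9/11.
Σ W·P over the event = 4·(5/11) + 8·(4/11) = 52/11.
E[W | Z ≥ 3] = (52/11) / (9/11) = 52/9.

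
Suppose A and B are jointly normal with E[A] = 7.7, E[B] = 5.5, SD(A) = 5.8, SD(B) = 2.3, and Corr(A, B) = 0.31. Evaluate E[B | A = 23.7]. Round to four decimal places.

For a bivariate normal, E[B | A=x] = μ_B + ρ·(σ_B/σ_A)·(x − μ_A).
E[B | A=23.7] = 5.5 + (0.31)·(2.3/5.8)·(23.7 − (7.7)) = 5.5 + (0.12293)·(16) = 7.4669.

7.4669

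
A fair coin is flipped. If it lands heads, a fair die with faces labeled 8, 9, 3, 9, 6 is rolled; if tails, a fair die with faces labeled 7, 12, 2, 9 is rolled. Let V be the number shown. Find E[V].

29/4

E[V | heads] = (8+9+3+9+6)/5 = 7.
E[V | tails] = (7+12+2+9)/4 = 15/2.
By the law of total expectation,
E[V] = (1/2)·(7) + (1/2)·(15/2) = 29/4.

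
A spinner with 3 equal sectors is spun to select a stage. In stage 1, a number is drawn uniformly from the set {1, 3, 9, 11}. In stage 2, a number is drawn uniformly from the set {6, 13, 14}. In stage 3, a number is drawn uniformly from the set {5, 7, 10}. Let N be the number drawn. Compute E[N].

E[N | stage 1] = (1+3+9+11)/4 = 6.
E[N | stage 2] = (6+13+14)/3 = 11.
E[N | stage 3] = (5+7+10)/3 = 22/3.
E[N] = (1/3)·(6) + (1/3)·(11) + (1/3)·(22/3) = 73/9.

73/9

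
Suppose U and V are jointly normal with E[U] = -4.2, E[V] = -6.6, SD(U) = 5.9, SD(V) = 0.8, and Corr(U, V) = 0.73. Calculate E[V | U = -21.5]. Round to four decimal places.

-8.3124

E[V | U=x] = μ_V + ρ(σ_V/σ_U)(x − μ_U) for jointly normal variables.
E[V | U=-21.5] = -6.6 + (0.73)·(0.8/5.9)·(-21.5 − (-4.2)) = -6.6 + (0.098983)·(-17.3) = -8.3124.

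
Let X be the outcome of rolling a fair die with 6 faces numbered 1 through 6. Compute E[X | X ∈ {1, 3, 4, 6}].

7/2

P(X ∈ {1, 3, 4, 6}) = 2/3.
Σ over the event: 1·1/6 + 3·1/6 + 4·1/6 + 6·1/6 = 7/3.
E[X | X ∈ {1, 3, 4, 6}] = (7/3) / (2/3) = 7/2.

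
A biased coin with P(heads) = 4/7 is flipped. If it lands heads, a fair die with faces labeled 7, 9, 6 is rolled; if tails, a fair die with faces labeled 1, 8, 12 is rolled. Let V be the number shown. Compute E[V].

E[V | heads] = (7+9+6)/3 = 22/3.
E[V | tails] = (1+8+12)/3 = 7.
E[V] = (4/7)·(22/3) + (3/7)·(7) = 151/21.

151/21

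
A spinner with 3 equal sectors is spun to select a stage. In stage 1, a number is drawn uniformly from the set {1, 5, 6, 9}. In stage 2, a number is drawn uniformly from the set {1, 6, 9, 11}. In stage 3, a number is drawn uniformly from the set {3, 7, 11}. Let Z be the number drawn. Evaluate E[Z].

19/3

E[Z | stage 1] = (1+5+6+9)/4 = 21/4.
E[Z | stage 2] = (1+6+9+11)/4 = 27/4.
E[Z | stage 3] = (3+7+11)/3 = 7.
By the law of total expectation,
E[Z] = (1/3)·(21/4) + (1/3)·(27/4) + (1/3)·(7) = 19/3.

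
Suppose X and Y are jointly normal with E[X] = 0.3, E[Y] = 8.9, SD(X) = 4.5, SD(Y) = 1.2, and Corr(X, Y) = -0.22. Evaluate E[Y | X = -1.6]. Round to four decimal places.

9.0115

E[Y | X=x] = μ_Y + ρ(σ_Y/σ_X)(x − μ_X) for jointly normal variables.
E[Y | X=-1.6] = 8.9 + (-0.22)·(1.2/4.5)·(-1.6 − (0.3)) = 8.9 + (-0.058667)·(-1.9) = 9.0115.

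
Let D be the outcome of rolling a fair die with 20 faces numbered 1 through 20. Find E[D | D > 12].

33/2

Given D > 12, D is equally likely to be any of {13, 14, 15, 16, 17, 18, 19, 20}.
E[D | D > 12] = (13 + 14 + 15 + 16 + 17 + 18 + 19 + 20) / 8 = 33/2.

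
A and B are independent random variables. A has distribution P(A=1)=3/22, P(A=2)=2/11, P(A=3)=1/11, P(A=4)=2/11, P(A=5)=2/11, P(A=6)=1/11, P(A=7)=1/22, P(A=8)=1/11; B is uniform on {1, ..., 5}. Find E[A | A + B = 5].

P(A + B = 5) = 13/110.
Summing A·P(x,y) over outcomes with A + B = 5 gives 3/10.
E[A | A + B = 5] = (3/10) / (13/110) = 33/13.

33/13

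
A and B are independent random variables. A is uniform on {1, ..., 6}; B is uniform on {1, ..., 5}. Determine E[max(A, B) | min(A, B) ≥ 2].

P(min(A, B) ≥ 2) = 2/3.
Summing max(A,B)·P(x,y) over outcomes with min(A, B) ≥ 2 gives 3.
E[max(A, B) | min(A, B) ≥ 2] = (3) / (2/3) = 9/2.

9/2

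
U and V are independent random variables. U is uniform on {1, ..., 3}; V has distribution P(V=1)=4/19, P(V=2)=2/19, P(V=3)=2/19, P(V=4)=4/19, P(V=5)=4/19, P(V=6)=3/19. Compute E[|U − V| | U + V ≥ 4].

112/47

P(U + V ≥ 4) = 47/57.
Summing |U−V|·P(x,y) over outcomes with U + V ≥ 4 gives 112/57.
E[|U − V| | U + V ≥ 4] = (112/57) / (47/57) = 112/47.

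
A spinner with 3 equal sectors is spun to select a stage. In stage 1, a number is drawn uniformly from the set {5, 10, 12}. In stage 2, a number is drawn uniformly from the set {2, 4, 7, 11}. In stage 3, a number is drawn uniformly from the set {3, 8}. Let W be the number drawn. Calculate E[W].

E[W | stage 1] = (5+10+12)/3 = 9.
E[W | stage 2] = (2+4+7+11)/4 = 6.
E[W | stage 3] = (3+8)/2 = 11/2.
E[W] = (1/3)·(9) + (1/3)·(6) + (1/3)·(11/2) = 41/6.

41/6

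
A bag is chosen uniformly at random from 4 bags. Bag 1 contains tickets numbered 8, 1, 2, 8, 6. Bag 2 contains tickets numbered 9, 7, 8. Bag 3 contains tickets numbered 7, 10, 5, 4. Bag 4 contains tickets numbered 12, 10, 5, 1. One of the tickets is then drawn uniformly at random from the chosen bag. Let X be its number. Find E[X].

E[X | bag 1] = (8+1+2+8+6)/5 = 5.
E[X | bag 2] = (9+7+8)/3 = 8.
E[X | bag 3] = (7+10+5+4)/4 = 13/2.
E[X | bag 4] = (12+10+5+1)/4 = 7.
E[X] = (1/4)·(5) + (1/4)·(8) + (1/4)·(13/2) + (1/4)·(7) = 53/8.

53/8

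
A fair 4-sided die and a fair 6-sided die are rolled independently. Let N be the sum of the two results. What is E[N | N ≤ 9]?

P(N ≤ 9) = 23/24.
Σ over the event: 2·1/24 + 3·1/12 + 4·1/8 + 5·1/6 + 6·1/6 + 7·1/6 + 8·1/8 + 9·1/12 = 67/12.
E[N | N ≤ 9] = (67/12) / (23/24) = 134/23.

134/23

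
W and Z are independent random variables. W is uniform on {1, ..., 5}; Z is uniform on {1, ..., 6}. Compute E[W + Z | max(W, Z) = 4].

44/7

Outcomes with max(W, Z) = 4: (1,4), (2,4), (3,4), (4,1), (4,2), (4,3), (4,4), each with probability 1/30.
E[W + Z | max(W, Z) = 4] = (5 + 6 + 7 + 5 + 6 + 7 + 8) / 7 = 44/7.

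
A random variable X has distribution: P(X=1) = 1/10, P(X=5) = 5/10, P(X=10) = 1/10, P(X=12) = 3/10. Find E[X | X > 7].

P(X > 7) = 2/5.
Σ over the event: 10·1/10 + 12·3/10 = 23/5.
E[X | X > 7] = (23/5) / (2/5) = 23/2.

23/2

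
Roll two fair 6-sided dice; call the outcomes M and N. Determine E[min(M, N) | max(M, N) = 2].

P(max(M, N) = 2) = 1/12.
Summing min(M,N)·P(x,y) over outcomes with max(M, N) = 2 gives 1/9.
E[min(M, N) | max(M, N) = 2] = (1/9) / (1/12) = 4/3.

4/3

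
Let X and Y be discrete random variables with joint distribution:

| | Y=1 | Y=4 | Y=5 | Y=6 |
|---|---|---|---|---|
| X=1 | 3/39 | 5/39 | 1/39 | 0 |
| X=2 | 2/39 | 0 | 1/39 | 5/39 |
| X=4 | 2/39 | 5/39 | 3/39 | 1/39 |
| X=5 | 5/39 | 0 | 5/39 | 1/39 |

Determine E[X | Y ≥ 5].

P(Y ≥ 5) = 17/39.
Σ X·P over the event = 1·(1/39) + 2·(1/39) + 2·(5/39) + 4·(3/39) + 4·(1/39) + 5·(5/39) + 5·(1/39) = 59/39.
E[X | Y ≥ 5] = (59/39) / (17/39) = 59/17.

59/17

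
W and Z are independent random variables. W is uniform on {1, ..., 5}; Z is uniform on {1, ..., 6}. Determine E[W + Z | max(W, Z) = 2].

10/3

Outcomes with max(W, Z) = 2: (1,2), (2,1), (2,2), each with probability 1/30.
E[W + Z | max(W, Z) = 2] = (3 + 3 + 4) / 3 = 10/3.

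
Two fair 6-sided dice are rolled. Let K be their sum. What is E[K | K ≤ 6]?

14/3

P(K ≤ 6) = 5/12.
Σ over the event: 2·1/36 + 3·1/18 + 4·1/12 + 5·1/9 + 6·5/36 = 35/18.
E[K | K ≤ 6] = (35/18) / (5/12) = 14/3.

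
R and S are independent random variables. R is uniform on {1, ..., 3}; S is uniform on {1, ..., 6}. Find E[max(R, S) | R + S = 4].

8/3

Outcomes with R + S = 4: (1,3), (2,2), (3,1), each with probability 1/18.
E[max(R, S) | R + S = 4] = (3 + 2 + 3) / 3 = 8/3.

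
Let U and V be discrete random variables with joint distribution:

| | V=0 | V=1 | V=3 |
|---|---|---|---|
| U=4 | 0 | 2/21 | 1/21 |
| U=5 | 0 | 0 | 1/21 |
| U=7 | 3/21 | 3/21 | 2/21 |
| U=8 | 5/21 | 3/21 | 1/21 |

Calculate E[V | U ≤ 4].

P(U ≤ 4) = 1/7.
Σ V·P over the event = 1·(2/21) + 3·(1/21) = 5/21.
E[V | U ≤ 4] = (5/21) / (1/7) = 5/3.

5/3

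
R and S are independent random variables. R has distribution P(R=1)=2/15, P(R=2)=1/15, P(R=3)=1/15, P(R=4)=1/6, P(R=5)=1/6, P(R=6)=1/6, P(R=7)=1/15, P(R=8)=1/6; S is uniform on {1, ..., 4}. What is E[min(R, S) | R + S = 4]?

P(R + S = 4) = 1/15.
Summing min(R,S)·P(x,y) over outcomes with R + S = 4 gives 1/12.
E[min(R, S) | R + S = 4] = (1/12) / (1/15) = 5/4.

5/4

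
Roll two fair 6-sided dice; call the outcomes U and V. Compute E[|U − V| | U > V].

7/3

P(U > V) = 5/12.
Summing |U−V|·P(x,y) over outcomes with U > V gives 35/36.
E[|U − V| | U > V] = (35/36) / (5/12) = 7/3.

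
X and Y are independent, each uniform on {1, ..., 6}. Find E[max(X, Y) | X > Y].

P(X > Y) = 5/12.
Summing max(X,Y)·P(x,y) over outcomes with X > Y gives 35/18.
E[max(X, Y) | X > Y] = (35/18) / (5/12) = 14/3.

14/3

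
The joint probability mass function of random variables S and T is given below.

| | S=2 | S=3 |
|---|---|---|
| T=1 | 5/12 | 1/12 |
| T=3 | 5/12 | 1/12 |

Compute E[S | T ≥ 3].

P(T ≥ 3) = 1/2.
Σ S·P over the event = 2·(5/12) + 3·(1/12) = 13/12.
E[S | T ≥ 3] = (13/12) / (1/2) = 13/6.

13/6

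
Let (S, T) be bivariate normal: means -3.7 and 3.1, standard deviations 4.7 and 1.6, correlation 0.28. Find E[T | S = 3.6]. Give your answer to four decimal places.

For a bivariate normal, E[T | S=x] = μ_T + ρ·(σ_T/σ_S)·(x − μ_S).
E[T | S=3.6] = 3.1 + (0.28)·(1.6/4.7)·(3.6 − (-3.7)) = 3.1 + (0.095319)·(7.3) = 3.7958.

3.7958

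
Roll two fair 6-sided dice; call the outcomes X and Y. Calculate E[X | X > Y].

P(X > Y) = 5/12.
Summing X·P(x,y) over outcomes with X > Y gives 35/18.
E[X | X > Y] = (35/18) / (5/12) = 14/3.

14/3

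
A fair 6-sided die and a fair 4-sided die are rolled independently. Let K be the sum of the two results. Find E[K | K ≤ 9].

134/23

P(K ≤ 9) = 23/24.
Σ over the event: 2·1/24 + 3·1/12 + 4·1/8 + 5·1/6 + 6·1/6 + 7·1/6 + 8·1/8 + 9·1/12 = 67/12.
E[K | K ≤ 9] = (67/12) / (23/24) = 134/23.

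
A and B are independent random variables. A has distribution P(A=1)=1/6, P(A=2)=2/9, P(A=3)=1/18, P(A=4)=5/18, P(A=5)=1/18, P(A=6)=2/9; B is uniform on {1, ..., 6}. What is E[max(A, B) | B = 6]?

6

P(B = 6) = 1/6.
Summing max(A,B)·P(x,y) over outcomes with B = 6 gives 1.
E[max(A, B) | B = 6] = (1) / (1/6) = 6.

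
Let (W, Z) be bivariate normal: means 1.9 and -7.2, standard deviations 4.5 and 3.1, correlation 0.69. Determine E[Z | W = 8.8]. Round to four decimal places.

-3.9202

The regression of Z on W has slope ρ·σ_Z/σ_W and passes through (μ_W, μ_Z).
E[Z | W=8.8] = -7.2 + (0.69)·(3.1/4.5)·(8.8 − (1.9)) = -7.2 + (0.47533)·(6.9) = -3.9202.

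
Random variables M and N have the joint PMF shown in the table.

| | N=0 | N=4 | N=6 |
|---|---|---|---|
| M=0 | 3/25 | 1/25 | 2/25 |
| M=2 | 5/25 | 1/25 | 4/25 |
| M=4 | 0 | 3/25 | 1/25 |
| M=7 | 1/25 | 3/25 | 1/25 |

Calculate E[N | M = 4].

P(M = 4) = 4/25.
Σ N·P over the event = 4·(3/25) + 6·(1/25) = 18/25.
E[N | M = 4] = (18/25) / (4/25) = 9/2.

9/2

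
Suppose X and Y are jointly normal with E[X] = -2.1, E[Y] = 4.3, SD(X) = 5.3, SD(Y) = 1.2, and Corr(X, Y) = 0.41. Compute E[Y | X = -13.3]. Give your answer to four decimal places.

The regression of Y on X has slope ρ·σ_Y/σ_X and passes through (μ_X, μ_Y).
E[Y | X=-13.3] = 4.3 + (0.41)·(1.2/5.3)·(-13.3 − (-2.1)) = 4.3 + (0.09283)·(-11.2) = 3.2603.

3.2603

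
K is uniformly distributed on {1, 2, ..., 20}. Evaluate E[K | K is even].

11

Given K is even, K is equally likely to be any of {2, 4, 6, 8, 10, 12, 14, 16, 18, 20}.
E[K | K is even] = (2 + 4 + 6 + 8 + 10 + 12 + 14 + 16 + 18 + 20) / 10 = 11.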